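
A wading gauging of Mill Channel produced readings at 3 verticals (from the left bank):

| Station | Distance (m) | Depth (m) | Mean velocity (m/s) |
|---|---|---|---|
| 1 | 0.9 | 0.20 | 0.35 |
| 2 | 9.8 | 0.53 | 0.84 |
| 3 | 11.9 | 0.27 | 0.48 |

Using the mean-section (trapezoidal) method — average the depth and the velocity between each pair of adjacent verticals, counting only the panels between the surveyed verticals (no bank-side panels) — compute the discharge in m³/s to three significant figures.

Panel 1-2: Δb = 8.9 m, d̄ = (0.20+0.53)/2 = 0.365, v̄ = (0.35+0.84)/2 = 0.595 → q = 8.9×0.365×0.595 = 1.933 m³/s
Panel 2-3: Δb = 2.1 m, d̄ = (0.53+0.27)/2 = 0.4, v̄ = (0.84+0.48)/2 = 0.66 → q = 2.1×0.4×0.66 = 0.5544 m³/s
Q = Σ q = 2.487 m³/s

2.49 m³/s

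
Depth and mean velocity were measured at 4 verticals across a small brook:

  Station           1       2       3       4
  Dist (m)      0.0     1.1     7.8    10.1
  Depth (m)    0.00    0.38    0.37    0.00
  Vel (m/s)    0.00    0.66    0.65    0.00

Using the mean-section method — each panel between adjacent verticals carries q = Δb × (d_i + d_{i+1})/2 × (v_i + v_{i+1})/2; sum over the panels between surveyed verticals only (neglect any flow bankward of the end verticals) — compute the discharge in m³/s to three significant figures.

Panel 1-2: Δb = 1.1 m, d̄ = (0.00+0.38)/2 = 0.19, v̄ = (0.00+0.66)/2 = 0.33 → q = 1.1×0.19×0.33 = 0.06897 m³/s
Panel 2-3: Δb = 6.7 m, d̄ = (0.38+0.37)/2 = 0.375, v̄ = (0.66+0.65)/2 = 0.655 → q = 6.7×0.375×0.655 = 1.646 m³/s
Panel 3-4: Δb = 2.3 m, d̄ = (0.37+0.00)/2 = 0.185, v̄ = (0.65+0.00)/2 = 0.325 → q = 2.3×0.185×0.325 = 0.1383 m³/s
Q = Σ q = 1.853 m³/s

1.85 m³/s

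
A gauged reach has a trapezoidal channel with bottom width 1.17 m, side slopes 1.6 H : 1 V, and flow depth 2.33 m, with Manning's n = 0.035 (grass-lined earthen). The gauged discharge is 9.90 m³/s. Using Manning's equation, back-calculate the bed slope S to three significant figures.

A = (b + z·y)·y = (1.17 + 1.6×2.33)×2.33 = 11.41 m²
P = b + 2y√(1+z²) = 1.17 + 2×2.33×√(1+1.6²) = 9.962 m
R = A/P = 11.41/9.962 = 1.146 m
S = (Q·n / (1·A·R^(2/3)))² = (9.90×0.035 / (1×11.41×1.095))² = 0.0007691

0.000769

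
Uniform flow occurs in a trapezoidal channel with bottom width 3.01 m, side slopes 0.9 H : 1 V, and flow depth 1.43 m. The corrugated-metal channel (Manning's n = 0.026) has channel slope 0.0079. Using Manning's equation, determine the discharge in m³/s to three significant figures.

19.5 m³/s

A = (b + z·y)·y = (3.01 + 0.9×1.43)×1.43 = 6.145 m²
P = b + 2y√(1+z²) = 3.01 + 2×1.43×√(1+0.9²) = 6.858 m
R = A/P = 6.145/6.858 = 0.8960 m
Q = (1/n)·A·R^(2/3)·S^(1/2) = (1/0.026) × 6.145 × 0.8960^(2/3) × 0.0079^(1/2) = 19.52 m³/s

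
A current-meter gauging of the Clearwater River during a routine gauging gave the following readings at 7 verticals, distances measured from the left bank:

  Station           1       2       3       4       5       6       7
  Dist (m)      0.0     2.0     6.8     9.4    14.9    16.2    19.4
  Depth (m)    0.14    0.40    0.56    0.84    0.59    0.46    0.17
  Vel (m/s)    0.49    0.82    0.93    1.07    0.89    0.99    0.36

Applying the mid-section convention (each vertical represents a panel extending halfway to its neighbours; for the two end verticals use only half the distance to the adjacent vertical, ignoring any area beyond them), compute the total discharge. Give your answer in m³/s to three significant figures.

w_1 = (2.0 − 0.0)/2 = 1 m; q_1 = 0.49 × 0.14 × 1 = 0.06860 m³/s
w_2 = (6.8 − 0.0)/2 = 3.4 m; q_2 = 0.82 × 0.40 × 3.4 = 1.115 m³/s
w_3 = (9.4 − 2.0)/2 = 3.7 m; q_3 = 0.93 × 0.56 × 3.7 = 1.927 m³/s
w_4 = (14.9 − 6.8)/2 = 4.05 m; q_4 = 1.07 × 0.84 × 4.05 = 3.640 m³/s
w_5 = (16.2 − 9.4)/2 = 3.4 m; q_5 = 0.89 × 0.59 × 3.4 = 1.785 m³/s
w_6 = (19.4 − 14.9)/2 = 2.25 m; q_6 = 0.99 × 0.46 × 2.25 = 1.025 m³/s
w_7 = (19.4 − 16.2)/2 = 1.6 m; q_7 = 0.36 × 0.17 × 1.6 = 0.09792 m³/s
Q = Σ qᵢ = 9.659 m³/s

9.66 m³/s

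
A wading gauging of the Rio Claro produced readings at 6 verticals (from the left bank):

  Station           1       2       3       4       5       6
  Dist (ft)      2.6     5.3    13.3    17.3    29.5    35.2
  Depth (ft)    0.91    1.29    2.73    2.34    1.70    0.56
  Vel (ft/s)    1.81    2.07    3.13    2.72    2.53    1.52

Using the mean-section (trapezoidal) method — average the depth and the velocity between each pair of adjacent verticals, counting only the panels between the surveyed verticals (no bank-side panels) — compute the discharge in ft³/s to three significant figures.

Panel 1-2: Δb = 2.7 ft, d̄ = (0.91+1.29)/2 = 1.1, v̄ = (1.81+2.07)/2 = 1.94 → q = 2.7×1.1×1.94 = 5.762 ft³/s
Panel 2-3: Δb = 8 ft, d̄ = (1.29+2.73)/2 = 2.01, v̄ = (2.07+3.13)/2 = 2.6 → q = 8×2.01×2.6 = 41.81 ft³/s
Panel 3-4: Δb = 4 ft, d̄ = (2.73+2.34)/2 = 2.535, v̄ = (3.13+2.72)/2 = 2.925 → q = 4×2.535×2.925 = 29.66 ft³/s
Panel 4-5: Δb = 12.2 ft, d̄ = (2.34+1.70)/2 = 2.02, v̄ = (2.72+2.53)/2 = 2.625 → q = 12.2×2.02×2.625 = 64.69 ft³/s
Panel 5-6: Δb = 5.7 ft, d̄ = (1.70+0.56)/2 = 1.13, v̄ = (2.53+1.52)/2 = 2.025 → q = 5.7×1.13×2.025 = 13.04 ft³/s
Q = Σ q = 155.0 ft³/s

155 ft³/s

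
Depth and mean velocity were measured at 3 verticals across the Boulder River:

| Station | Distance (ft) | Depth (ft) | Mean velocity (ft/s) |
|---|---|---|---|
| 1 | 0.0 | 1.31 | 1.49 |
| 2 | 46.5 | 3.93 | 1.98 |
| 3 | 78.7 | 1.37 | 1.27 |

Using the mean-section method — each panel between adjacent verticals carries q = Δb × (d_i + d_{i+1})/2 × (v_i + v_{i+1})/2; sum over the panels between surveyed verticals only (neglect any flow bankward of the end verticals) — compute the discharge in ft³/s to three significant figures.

350 ft³/s

Panel 1-2: Δb = 46.5 ft, d̄ = (1.31+3.93)/2 = 2.62, v̄ = (1.49+1.98)/2 = 1.735 → q = 46.5×2.62×1.735 = 211.4 ft³/s
Panel 2-3: Δb = 32.2 ft, d̄ = (3.93+1.37)/2 = 2.65, v̄ = (1.98+1.27)/2 = 1.625 → q = 32.2×2.65×1.625 = 138.7 ft³/s
Q = Σ q = 350.0 ft³/s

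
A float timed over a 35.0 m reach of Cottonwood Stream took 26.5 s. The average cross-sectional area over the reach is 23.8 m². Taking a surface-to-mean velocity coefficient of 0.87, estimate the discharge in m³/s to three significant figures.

27.3 m³/s

v_surface = L / t̄ = 35.0 / 26.5 = 1.321 m/s
v_mean = 0.87 × 1.321 = 1.149 m/s
Q = A × v_mean = 23.8 × 1.149 = 27.35 m³/s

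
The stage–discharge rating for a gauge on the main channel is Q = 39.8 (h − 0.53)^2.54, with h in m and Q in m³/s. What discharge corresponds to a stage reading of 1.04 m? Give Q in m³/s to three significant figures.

Q = 39.8 × (1.04 − 0.53)^2.54 = 39.8 × 0.51^2.54 = 7.196 m³/s

7.20 m³/s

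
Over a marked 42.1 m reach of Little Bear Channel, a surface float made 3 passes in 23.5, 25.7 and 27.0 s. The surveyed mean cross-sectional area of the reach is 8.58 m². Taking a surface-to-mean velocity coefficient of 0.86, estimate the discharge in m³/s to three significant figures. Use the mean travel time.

t̄ = (23.5 + 25.7 + 27.0) / 3 = 25.4 s
v_surface = L / t̄ = 42.1 / 25.4 = 1.657 m/s
v_mean = 0.86 × 1.657 = 1.425 m/s
Q = A × v_mean = 8.58 × 1.425 = 12.23 m³/s

12.2 m³/s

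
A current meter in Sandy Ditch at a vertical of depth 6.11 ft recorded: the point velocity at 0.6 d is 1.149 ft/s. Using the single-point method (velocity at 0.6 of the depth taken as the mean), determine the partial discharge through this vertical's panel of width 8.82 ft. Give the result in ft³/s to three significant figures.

v̄ = v₀.₆ = 1.149 ft/s
q = v̄ × d × w = 1.149 × 6.11 × 8.82 = 61.92 ft³/s

61.9 ft³/s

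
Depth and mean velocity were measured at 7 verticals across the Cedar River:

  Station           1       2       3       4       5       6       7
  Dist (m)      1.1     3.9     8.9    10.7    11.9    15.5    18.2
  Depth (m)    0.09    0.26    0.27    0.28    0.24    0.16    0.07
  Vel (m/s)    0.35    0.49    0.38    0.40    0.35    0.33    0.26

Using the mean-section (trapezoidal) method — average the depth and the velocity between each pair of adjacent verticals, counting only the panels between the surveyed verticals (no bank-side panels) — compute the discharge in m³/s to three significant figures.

Panel 1-2: Δb = 2.8 m, d̄ = (0.09+0.26)/2 = 0.175, v̄ = (0.35+0.49)/2 = 0.42 → q = 2.8×0.175×0.42 = 0.2058 m³/s
Panel 2-3: Δb = 5 m, d̄ = (0.26+0.27)/2 = 0.265, v̄ = (0.49+0.38)/2 = 0.435 → q = 5×0.265×0.435 = 0.5764 m³/s
Panel 3-4: Δb = 1.8 m, d̄ = (0.27+0.28)/2 = 0.275, v̄ = (0.38+0.40)/2 = 0.39 → q = 1.8×0.275×0.39 = 0.1931 m³/s
Panel 4-5: Δb = 1.2 m, d̄ = (0.28+0.24)/2 = 0.26, v̄ = (0.40+0.35)/2 = 0.375 → q = 1.2×0.26×0.375 = 0.1170 m³/s
Panel 5-6: Δb = 3.6 m, d̄ = (0.24+0.16)/2 = 0.2, v̄ = (0.35+0.33)/2 = 0.34 → q = 3.6×0.2×0.34 = 0.2448 m³/s
Panel 6-7: Δb = 2.7 m, d̄ = (0.16+0.07)/2 = 0.115, v̄ = (0.33+0.26)/2 = 0.295 → q = 2.7×0.115×0.295 = 0.09160 m³/s
Q = Σ q = 1.429 m³/s

1.43 m³/s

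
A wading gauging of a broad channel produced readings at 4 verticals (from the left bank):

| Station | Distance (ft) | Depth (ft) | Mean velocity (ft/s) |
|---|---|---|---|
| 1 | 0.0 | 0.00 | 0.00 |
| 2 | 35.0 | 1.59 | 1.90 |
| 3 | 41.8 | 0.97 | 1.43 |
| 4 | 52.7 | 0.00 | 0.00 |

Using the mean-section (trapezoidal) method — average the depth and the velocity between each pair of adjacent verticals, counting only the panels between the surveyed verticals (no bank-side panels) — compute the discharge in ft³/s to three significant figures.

Panel 1-2: Δb = 35 ft, d̄ = (0.00+1.59)/2 = 0.795, v̄ = (0.00+1.90)/2 = 0.95 → q = 35×0.795×0.95 = 26.43 ft³/s
Panel 2-3: Δb = 6.8 ft, d̄ = (1.59+0.97)/2 = 1.28, v̄ = (1.90+1.43)/2 = 1.665 → q = 6.8×1.28×1.665 = 14.49 ft³/s
Panel 3-4: Δb = 10.9 ft, d̄ = (0.97+0.00)/2 = 0.485, v̄ = (1.43+0.00)/2 = 0.715 → q = 10.9×0.485×0.715 = 3.780 ft³/s
Q = Σ q = 44.71 ft³/s

44.7 ft³/s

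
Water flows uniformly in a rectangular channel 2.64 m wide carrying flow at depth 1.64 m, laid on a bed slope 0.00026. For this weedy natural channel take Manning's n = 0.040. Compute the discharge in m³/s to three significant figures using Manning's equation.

1.42 m³/s

A = b·y = 2.64 × 1.64 = 4.330 m²
P = b + 2y = 2.64 + 2×1.64 = 5.920 m
R = A/P = 4.330/5.920 = 0.7314 m
Q = (1/n)·A·R^(2/3)·S^(1/2) = (1/0.040) × 4.330 × 0.7314^(2/3) × 0.00026^(1/2) = 1.417 m³/s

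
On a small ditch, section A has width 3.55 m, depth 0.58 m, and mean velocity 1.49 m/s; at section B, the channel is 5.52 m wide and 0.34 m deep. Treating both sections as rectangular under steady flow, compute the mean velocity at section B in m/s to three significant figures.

Q = A₁V₁ = (3.55×0.58) × 1.49 = 3.068 m³/s
A₂ = 5.52 × 0.34 = 1.877 m²
V₂ = Q/A₂ = 3.068/1.877 = 1.635 m/s

1.63 m/s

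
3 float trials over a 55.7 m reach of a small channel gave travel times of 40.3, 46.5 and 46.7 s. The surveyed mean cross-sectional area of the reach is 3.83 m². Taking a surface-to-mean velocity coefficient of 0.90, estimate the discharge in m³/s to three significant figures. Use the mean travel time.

t̄ = (40.3 + 46.5 + 46.7) / 3 = 44.5 s
v_surface = L / t̄ = 55.7 / 44.5 = 1.252 m/s
v_mean = 0.90 × 1.252 = 1.127 m/s
Q = A × v_mean = 3.83 × 1.127 = 4.315 m³/s

4.31 m³/s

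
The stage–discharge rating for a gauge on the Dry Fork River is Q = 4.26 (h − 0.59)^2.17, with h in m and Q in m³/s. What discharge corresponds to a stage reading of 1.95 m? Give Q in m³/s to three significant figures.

Q = 4.26 × (1.95 − 0.59)^2.17 = 4.26 × 1.36^2.17 = 8.302 m³/s

8.30 m³/s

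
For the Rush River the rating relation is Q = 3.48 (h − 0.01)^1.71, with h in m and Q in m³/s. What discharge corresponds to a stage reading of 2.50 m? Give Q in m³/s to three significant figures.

16.6 m³/s

Q = 3.48 × (2.50 − 0.01)^1.71 = 3.48 × 2.49^1.71 = 16.56 m³/s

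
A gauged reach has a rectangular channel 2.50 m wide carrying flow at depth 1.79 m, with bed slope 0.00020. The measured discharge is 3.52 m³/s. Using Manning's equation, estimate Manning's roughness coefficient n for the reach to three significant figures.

A = b·y = 2.50 × 1.79 = 4.475 m²
P = b + 2y = 2.50 + 2×1.79 = 6.080 m
R = A/P = 4.475/6.080 = 0.7360 m
n = (1/Q)·A·R^(2/3)·S^(1/2) = (1/3.52) × 4.475 × 0.8152 × 0.01414 = 0.01466

0.0147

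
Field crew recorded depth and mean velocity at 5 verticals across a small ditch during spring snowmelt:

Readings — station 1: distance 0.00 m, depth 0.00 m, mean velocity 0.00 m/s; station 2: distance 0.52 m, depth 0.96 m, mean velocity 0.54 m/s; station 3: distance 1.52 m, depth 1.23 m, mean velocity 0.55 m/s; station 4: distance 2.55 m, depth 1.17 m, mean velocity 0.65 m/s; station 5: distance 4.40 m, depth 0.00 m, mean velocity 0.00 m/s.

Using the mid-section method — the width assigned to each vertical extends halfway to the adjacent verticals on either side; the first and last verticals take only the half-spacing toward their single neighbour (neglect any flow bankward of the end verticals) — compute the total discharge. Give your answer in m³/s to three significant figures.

2.18 m³/s

w_2 = (1.52 − 0.00)/2 = 0.76 m; q_2 = 0.54 × 0.96 × 0.76 = 0.3940 m³/s
w_3 = (2.55 − 0.52)/2 = 1.015 m; q_3 = 0.55 × 1.23 × 1.015 = 0.6866 m³/s
w_4 = (4.40 − 1.52)/2 = 1.44 m; q_4 = 0.65 × 1.17 × 1.44 = 1.095 m³/s
Stations 1, 5 contribute zero (depth or velocity is 0).
Q = Σ qᵢ = 2.176 m³/s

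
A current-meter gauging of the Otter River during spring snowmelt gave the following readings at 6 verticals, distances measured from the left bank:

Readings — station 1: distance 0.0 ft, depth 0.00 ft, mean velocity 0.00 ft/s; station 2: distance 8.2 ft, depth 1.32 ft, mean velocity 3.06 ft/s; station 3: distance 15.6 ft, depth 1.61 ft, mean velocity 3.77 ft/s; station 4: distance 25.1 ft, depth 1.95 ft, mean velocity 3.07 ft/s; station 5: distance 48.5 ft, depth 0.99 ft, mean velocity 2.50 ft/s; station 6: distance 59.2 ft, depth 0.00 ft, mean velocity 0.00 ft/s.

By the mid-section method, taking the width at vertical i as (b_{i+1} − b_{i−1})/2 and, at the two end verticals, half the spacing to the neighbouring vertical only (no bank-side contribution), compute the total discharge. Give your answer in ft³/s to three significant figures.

223 ft³/s

w_2 = (15.6 − 0.0)/2 = 7.8 ft; q_2 = 3.06 × 1.32 × 7.8 = 31.51 ft³/s
w_3 = (25.1 − 8.2)/2 = 8.45 ft; q_3 = 3.77 × 1.61 × 8.45 = 51.29 ft³/s
w_4 = (48.5 − 15.6)/2 = 16.45 ft; q_4 = 3.07 × 1.95 × 16.45 = 98.48 ft³/s
w_5 = (59.2 − 25.1)/2 = 17.05 ft; q_5 = 2.50 × 0.99 × 17.05 = 42.20 ft³/s
Stations 1, 6 contribute zero (depth or velocity is 0).
Q = Σ qᵢ = 223.5 ft³/s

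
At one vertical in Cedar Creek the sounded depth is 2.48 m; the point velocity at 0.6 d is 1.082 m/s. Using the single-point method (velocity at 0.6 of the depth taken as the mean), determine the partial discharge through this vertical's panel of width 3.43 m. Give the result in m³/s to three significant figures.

9.20 m³/s

v̄ = v₀.₆ = 1.082 m/s
q = v̄ × d × w = 1.082 × 2.48 × 3.43 = 9.204 m³/s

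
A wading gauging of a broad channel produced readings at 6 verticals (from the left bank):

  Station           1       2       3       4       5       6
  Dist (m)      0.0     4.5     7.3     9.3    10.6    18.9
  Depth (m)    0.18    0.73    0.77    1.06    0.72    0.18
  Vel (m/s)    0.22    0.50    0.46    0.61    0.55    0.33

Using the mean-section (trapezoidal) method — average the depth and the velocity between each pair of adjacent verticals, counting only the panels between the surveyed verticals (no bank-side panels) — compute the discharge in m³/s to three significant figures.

5.04 m³/s

Panel 1-2: Δb = 4.5 m, d̄ = (0.18+0.73)/2 = 0.455, v̄ = (0.22+0.50)/2 = 0.36 → q = 4.5×0.455×0.36 = 0.7371 m³/s
Panel 2-3: Δb = 2.8 m, d̄ = (0.73+0.77)/2 = 0.75, v̄ = (0.50+0.46)/2 = 0.48 → q = 2.8×0.75×0.48 = 1.008 m³/s
Panel 3-4: Δb = 2 m, d̄ = (0.77+1.06)/2 = 0.915, v̄ = (0.46+0.61)/2 = 0.535 → q = 2×0.915×0.535 = 0.9791 m³/s
Panel 4-5: Δb = 1.3 m, d̄ = (1.06+0.72)/2 = 0.89, v̄ = (0.61+0.55)/2 = 0.58 → q = 1.3×0.89×0.58 = 0.6711 m³/s
Panel 5-6: Δb = 8.3 m, d̄ = (0.72+0.18)/2 = 0.45, v̄ = (0.55+0.33)/2 = 0.44 → q = 8.3×0.45×0.44 = 1.643 m³/s
Q = Σ q = 5.039 m³/s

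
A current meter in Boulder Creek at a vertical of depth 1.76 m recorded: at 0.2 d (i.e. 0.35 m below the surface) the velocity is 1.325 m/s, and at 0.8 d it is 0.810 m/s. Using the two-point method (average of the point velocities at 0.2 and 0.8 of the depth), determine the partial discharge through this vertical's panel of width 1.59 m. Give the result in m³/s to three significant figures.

v̄ = (1.325 + 0.810) / 2 = 1.068 m/s
q = v̄ × d × w = 1.068 × 1.76 × 1.59 = 2.987 m³/s

2.99 m³/s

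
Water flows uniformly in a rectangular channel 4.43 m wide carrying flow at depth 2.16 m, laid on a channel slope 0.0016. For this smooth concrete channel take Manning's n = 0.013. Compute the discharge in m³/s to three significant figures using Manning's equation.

A = b·y = 4.43 × 2.16 = 9.569 m²
P = b + 2y = 4.43 + 2×2.16 = 8.750 m
R = A/P = 9.569/8.750 = 1.094 m
Q = (1/n)·A·R^(2/3)·S^(1/2) = (1/0.013) × 9.569 × 1.094^(2/3) × 0.0016^(1/2) = 31.25 m³/s

31.3 m³/s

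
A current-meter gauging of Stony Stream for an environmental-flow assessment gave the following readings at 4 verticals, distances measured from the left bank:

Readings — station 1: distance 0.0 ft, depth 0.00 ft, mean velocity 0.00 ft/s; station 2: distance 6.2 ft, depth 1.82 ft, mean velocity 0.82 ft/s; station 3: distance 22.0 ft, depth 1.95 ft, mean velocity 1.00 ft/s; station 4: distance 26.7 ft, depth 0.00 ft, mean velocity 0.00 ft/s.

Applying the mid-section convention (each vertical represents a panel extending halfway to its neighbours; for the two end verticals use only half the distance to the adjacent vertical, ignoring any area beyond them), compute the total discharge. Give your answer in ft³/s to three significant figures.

36.4 ft³/s

w_2 = (22.0 − 0.0)/2 = 11 ft; q_2 = 0.82 × 1.82 × 11 = 16.42 ft³/s
w_3 = (26.7 − 6.2)/2 = 10.25 ft; q_3 = 1.00 × 1.95 × 10.25 = 19.99 ft³/s
Stations 1, 4 contribute zero (depth or velocity is 0).
Q = Σ qᵢ = 36.40 ft³/s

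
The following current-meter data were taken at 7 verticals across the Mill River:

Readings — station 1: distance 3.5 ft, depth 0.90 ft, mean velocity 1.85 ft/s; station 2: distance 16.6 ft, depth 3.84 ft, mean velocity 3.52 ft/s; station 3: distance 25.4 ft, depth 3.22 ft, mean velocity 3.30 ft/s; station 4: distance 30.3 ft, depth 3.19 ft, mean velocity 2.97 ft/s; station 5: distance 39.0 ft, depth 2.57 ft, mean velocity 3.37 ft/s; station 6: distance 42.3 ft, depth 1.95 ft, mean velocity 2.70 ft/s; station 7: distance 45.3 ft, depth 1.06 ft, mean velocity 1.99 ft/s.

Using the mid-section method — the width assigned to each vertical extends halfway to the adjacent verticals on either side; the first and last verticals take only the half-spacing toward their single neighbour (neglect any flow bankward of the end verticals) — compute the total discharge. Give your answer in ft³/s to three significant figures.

w_1 = (16.6 − 3.5)/2 = 6.55 ft; q_1 = 1.85 × 0.90 × 6.55 = 10.91 ft³/s
w_2 = (25.4 − 3.5)/2 = 10.95 ft; q_2 = 3.52 × 3.84 × 10.95 = 148.0 ft³/s
w_3 = (30.3 − 16.6)/2 = 6.85 ft; q_3 = 3.30 × 3.22 × 6.85 = 72.79 ft³/s
w_4 = (39.0 − 25.4)/2 = 6.8 ft; q_4 = 2.97 × 3.19 × 6.8 = 64.43 ft³/s
w_5 = (42.3 − 30.3)/2 = 6 ft; q_5 = 3.37 × 2.57 × 6 = 51.97 ft³/s
w_6 = (45.3 − 39.0)/2 = 3.15 ft; q_6 = 2.70 × 1.95 × 3.15 = 16.58 ft³/s
w_7 = (45.3 − 42.3)/2 = 1.5 ft; q_7 = 1.99 × 1.06 × 1.5 = 3.164 ft³/s
Q = Σ qᵢ = 367.8 ft³/s

368 ft³/s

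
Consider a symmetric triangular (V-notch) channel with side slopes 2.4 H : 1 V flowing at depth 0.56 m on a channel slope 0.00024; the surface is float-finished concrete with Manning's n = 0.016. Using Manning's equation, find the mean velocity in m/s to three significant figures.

0.393 m/s

A = z·y² = 2.4×0.56² = 0.7526 m²
P = 2y√(1+z²) = 2×0.56×√(1+2.4²) = 2.912 m
R = A/P = 0.7526/2.912 = 0.2585 m
Q = (1/n)·A·R^(2/3)·S^(1/2) = (1/0.016) × 0.7526 × 0.2585^(2/3) × 0.00024^(1/2) = 0.2957 m³/s
V = Q/A = 0.2957/0.7526 = 0.3929 m/s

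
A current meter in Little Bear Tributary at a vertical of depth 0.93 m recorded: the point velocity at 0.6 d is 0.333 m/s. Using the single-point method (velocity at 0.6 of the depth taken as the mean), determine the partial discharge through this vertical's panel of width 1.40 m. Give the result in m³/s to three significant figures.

0.434 m³/s

v̄ = v₀.₆ = 0.333 m/s
q = v̄ × d × w = 0.3330 × 0.93 × 1.40 = 0.4336 m³/s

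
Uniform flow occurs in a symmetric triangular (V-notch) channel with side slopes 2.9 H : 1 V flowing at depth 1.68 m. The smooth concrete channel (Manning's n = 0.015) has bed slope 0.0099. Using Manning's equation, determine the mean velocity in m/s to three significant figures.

A = z·y² = 2.9×1.68² = 8.185 m²
P = 2y√(1+z²) = 2×1.68×√(1+2.9²) = 10.31 m
R = A/P = 8.185/10.31 = 0.7941 m
Q = (1/n)·A·R^(2/3)·S^(1/2) = (1/0.015) × 8.185 × 0.7941^(2/3) × 0.0099^(1/2) = 46.56 m³/s
V = Q/A = 46.56/8.185 = 5.688 m/s

5.69 m/s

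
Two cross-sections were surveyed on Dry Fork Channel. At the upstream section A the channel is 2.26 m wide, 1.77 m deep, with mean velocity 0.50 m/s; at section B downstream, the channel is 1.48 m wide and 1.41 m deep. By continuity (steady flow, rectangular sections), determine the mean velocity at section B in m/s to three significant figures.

0.958 m/s

Q = A₁V₁ = (2.26×1.77) × 0.50 = 2.000 m³/s
A₂ = 1.48 × 1.41 = 2.087 m²
V₂ = Q/A₂ = 2.000/2.087 = 0.9585 m/s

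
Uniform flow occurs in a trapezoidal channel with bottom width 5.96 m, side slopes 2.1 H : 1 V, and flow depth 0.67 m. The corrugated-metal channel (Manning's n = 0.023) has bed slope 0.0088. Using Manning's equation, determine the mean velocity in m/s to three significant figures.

2.72 m/s

A = (b + z·y)·y = (5.96 + 2.1×0.67)×0.67 = 4.936 m²
P = b + 2y√(1+z²) = 5.96 + 2×0.67×√(1+2.1²) = 9.077 m
R = A/P = 4.936/9.077 = 0.5438 m
Q = (1/n)·A·R^(2/3)·S^(1/2) = (1/0.023) × 4.936 × 0.5438^(2/3) × 0.0088^(1/2) = 13.41 m³/s
V = Q/A = 13.41/4.936 = 2.717 m/s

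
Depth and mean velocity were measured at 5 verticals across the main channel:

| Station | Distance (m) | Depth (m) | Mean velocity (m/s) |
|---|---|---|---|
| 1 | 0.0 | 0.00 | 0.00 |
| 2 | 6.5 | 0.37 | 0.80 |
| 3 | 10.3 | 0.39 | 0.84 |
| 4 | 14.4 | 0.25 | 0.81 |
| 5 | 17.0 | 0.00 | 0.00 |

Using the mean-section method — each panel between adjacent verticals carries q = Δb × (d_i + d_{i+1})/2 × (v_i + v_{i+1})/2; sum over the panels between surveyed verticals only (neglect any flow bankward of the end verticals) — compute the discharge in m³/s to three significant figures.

Panel 1-2: Δb = 6.5 m, d̄ = (0.00+0.37)/2 = 0.185, v̄ = (0.00+0.80)/2 = 0.4 → q = 6.5×0.185×0.4 = 0.4810 m³/s
Panel 2-3: Δb = 3.8 m, d̄ = (0.37+0.39)/2 = 0.38, v̄ = (0.80+0.84)/2 = 0.82 → q = 3.8×0.38×0.82 = 1.184 m³/s
Panel 3-4: Δb = 4.1 m, d̄ = (0.39+0.25)/2 = 0.32, v̄ = (0.84+0.81)/2 = 0.825 → q = 4.1×0.32×0.825 = 1.082 m³/s
Panel 4-5: Δb = 2.6 m, d̄ = (0.25+0.00)/2 = 0.125, v̄ = (0.81+0.00)/2 = 0.405 → q = 2.6×0.125×0.405 = 0.1316 m³/s
Q = Σ q = 2.879 m³/s

2.88 m³/s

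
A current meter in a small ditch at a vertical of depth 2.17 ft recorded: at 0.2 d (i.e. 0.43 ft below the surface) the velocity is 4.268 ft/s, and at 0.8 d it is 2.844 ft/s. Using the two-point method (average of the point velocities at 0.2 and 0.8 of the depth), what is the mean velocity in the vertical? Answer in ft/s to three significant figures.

v̄ = (4.268 + 2.844) / 2 = 3.556 ft/s

3.56 ft/s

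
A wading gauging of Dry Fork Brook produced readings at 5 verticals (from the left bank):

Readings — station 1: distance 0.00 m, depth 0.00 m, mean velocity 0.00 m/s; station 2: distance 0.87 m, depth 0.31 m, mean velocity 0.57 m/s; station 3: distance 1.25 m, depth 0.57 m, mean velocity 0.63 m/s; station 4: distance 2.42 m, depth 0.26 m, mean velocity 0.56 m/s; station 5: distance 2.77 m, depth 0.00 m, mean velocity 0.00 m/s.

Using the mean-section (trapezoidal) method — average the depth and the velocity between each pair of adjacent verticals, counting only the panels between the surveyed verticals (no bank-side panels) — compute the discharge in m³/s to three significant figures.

Panel 1-2: Δb = 0.87 m, d̄ = (0.00+0.31)/2 = 0.155, v̄ = (0.00+0.57)/2 = 0.285 → q = 0.87×0.155×0.285 = 0.03843 m³/s
Panel 2-3: Δb = 0.38 m, d̄ = (0.31+0.57)/2 = 0.44, v̄ = (0.57+0.63)/2 = 0.6 → q = 0.38×0.44×0.6 = 0.1003 m³/s
Panel 3-4: Δb = 1.17 m, d̄ = (0.57+0.26)/2 = 0.415, v̄ = (0.63+0.56)/2 = 0.595 → q = 1.17×0.415×0.595 = 0.2889 m³/s
Panel 4-5: Δb = 0.35 m, d̄ = (0.26+0.00)/2 = 0.13, v̄ = (0.56+0.00)/2 = 0.28 → q = 0.35×0.13×0.28 = 0.01274 m³/s
Q = Σ q = 0.4404 m³/s

0.440 m³/s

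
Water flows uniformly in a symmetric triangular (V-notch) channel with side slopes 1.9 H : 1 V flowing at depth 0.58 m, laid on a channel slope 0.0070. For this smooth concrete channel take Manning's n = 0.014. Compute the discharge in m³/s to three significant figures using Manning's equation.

A = z·y² = 1.9×0.58² = 0.6392 m²
P = 2y√(1+z²) = 2×0.58×√(1+1.9²) = 2.491 m
R = A/P = 0.6392/2.491 = 0.2566 m
Q = (1/n)·A·R^(2/3)·S^(1/2) = (1/0.014) × 0.6392 × 0.2566^(2/3) × 0.0070^(1/2) = 1.543 m³/s

1.54 m³/s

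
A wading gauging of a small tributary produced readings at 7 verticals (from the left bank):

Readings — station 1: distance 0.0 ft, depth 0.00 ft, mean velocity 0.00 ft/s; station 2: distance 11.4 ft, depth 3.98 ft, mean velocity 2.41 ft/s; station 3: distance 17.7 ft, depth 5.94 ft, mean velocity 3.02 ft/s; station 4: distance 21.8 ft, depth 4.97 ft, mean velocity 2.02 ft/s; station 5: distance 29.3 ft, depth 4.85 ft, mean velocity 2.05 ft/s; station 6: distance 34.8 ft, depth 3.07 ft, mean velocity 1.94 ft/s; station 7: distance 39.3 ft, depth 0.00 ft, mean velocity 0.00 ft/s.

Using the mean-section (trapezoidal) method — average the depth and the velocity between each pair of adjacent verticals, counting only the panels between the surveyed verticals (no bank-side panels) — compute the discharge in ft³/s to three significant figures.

Panel 1-2: Δb = 11.4 ft, d̄ = (0.00+3.98)/2 = 1.99, v̄ = (0.00+2.41)/2 = 1.205 → q = 11.4×1.99×1.205 = 27.34 ft³/s
Panel 2-3: Δb = 6.3 ft, d̄ = (3.98+5.94)/2 = 4.96, v̄ = (2.41+3.02)/2 = 2.715 → q = 6.3×4.96×2.715 = 84.84 ft³/s
Panel 3-4: Δb = 4.1 ft, d̄ = (5.94+4.97)/2 = 5.455, v̄ = (3.02+2.02)/2 = 2.52 → q = 4.1×5.455×2.52 = 56.36 ft³/s
Panel 4-5: Δb = 7.5 ft, d̄ = (4.97+4.85)/2 = 4.91, v̄ = (2.02+2.05)/2 = 2.035 → q = 7.5×4.91×2.035 = 74.94 ft³/s
Panel 5-6: Δb = 5.5 ft, d̄ = (4.85+3.07)/2 = 3.96, v̄ = (2.05+1.94)/2 = 1.995 → q = 5.5×3.96×1.995 = 43.45 ft³/s
Panel 6-7: Δb = 4.5 ft, d̄ = (3.07+0.00)/2 = 1.535, v̄ = (1.94+0.00)/2 = 0.97 → q = 4.5×1.535×0.97 = 6.700 ft³/s
Q = Σ q = 293.6 ft³/s

294 ft³/s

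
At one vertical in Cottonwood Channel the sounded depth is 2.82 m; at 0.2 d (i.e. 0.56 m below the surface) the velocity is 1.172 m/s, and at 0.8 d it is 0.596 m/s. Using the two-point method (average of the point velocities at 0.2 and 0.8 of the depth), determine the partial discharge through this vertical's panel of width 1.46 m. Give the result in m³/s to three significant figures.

v̄ = (1.172 + 0.596) / 2 = 0.8840 m/s
q = v̄ × d × w = 0.8840 × 2.82 × 1.46 = 3.640 m³/s

3.64 m³/s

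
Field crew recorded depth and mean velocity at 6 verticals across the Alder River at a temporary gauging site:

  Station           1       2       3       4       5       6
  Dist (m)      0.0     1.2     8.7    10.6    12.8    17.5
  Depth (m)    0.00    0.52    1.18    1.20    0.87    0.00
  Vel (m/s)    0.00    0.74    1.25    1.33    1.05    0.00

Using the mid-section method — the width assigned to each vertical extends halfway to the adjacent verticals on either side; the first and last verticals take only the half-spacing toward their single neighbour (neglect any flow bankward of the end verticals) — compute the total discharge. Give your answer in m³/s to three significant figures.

w_2 = (8.7 − 0.0)/2 = 4.35 m; q_2 = 0.74 × 0.52 × 4.35 = 1.674 m³/s
w_3 = (10.6 − 1.2)/2 = 4.7 m; q_3 = 1.25 × 1.18 × 4.7 = 6.933 m³/s
w_4 = (12.8 − 8.7)/2 = 2.05 m; q_4 = 1.33 × 1.20 × 2.05 = 3.272 m³/s
w_5 = (17.5 − 10.6)/2 = 3.45 m; q_5 = 1.05 × 0.87 × 3.45 = 3.152 m³/s
Stations 1, 6 contribute zero (depth or velocity is 0).
Q = Σ qᵢ = 15.03 m³/s

15.0 m³/s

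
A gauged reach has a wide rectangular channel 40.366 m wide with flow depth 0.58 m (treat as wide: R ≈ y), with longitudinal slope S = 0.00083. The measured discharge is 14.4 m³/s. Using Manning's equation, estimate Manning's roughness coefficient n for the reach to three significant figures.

A = b·y = 40.366 × 0.58 = 23.41 m²
Wide channel: R ≈ y = 0.58 m
n = (1/Q)·A·R^(2/3)·S^(1/2) = (1/14.4) × 23.41 × 0.6955 × 0.02881 = 0.03258

0.0326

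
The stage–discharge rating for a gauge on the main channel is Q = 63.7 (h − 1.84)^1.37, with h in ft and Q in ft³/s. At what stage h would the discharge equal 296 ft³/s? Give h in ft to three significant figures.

h − h₀ = (Q/C)^(1/b) = (296/63.7)^(1/1.37) = 3.069 ft
h = 1.84 + 3.069 = 4.909 ft

4.91 ft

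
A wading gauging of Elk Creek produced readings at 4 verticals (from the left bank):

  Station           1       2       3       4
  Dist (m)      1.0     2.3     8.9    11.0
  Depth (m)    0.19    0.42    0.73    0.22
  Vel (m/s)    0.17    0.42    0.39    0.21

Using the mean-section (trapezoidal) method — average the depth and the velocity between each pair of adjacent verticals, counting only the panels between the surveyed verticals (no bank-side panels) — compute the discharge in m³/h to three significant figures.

7030 m³/h

Panel 1-2: Δb = 1.3 m, d̄ = (0.19+0.42)/2 = 0.305, v̄ = (0.17+0.42)/2 = 0.295 → q = 1.3×0.305×0.295 = 0.1170 m³/s
Panel 2-3: Δb = 6.6 m, d̄ = (0.42+0.73)/2 = 0.575, v̄ = (0.42+0.39)/2 = 0.405 → q = 6.6×0.575×0.405 = 1.537 m³/s
Panel 3-4: Δb = 2.1 m, d̄ = (0.73+0.22)/2 = 0.475, v̄ = (0.39+0.21)/2 = 0.3 → q = 2.1×0.475×0.3 = 0.2993 m³/s
Q = Σ q = 1.953 m³/s
= 1.953 × 3600 = 7031 m³/h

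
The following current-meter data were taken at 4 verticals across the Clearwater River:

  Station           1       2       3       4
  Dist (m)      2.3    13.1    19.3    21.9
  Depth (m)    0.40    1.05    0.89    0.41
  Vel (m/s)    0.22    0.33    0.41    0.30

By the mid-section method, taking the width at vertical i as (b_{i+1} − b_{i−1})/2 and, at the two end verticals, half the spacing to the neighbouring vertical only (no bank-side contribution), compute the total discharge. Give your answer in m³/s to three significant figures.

w_1 = (13.1 − 2.3)/2 = 5.4 m; q_1 = 0.22 × 0.40 × 5.4 = 0.4752 m³/s
w_2 = (19.3 − 2.3)/2 = 8.5 m; q_2 = 0.33 × 1.05 × 8.5 = 2.945 m³/s
w_3 = (21.9 − 13.1)/2 = 4.4 m; q_3 = 0.41 × 0.89 × 4.4 = 1.606 m³/s
w_4 = (21.9 − 19.3)/2 = 1.3 m; q_4 = 0.30 × 0.41 × 1.3 = 0.1599 m³/s
Q = Σ qᵢ = 5.186 m³/s

5.19 m³/s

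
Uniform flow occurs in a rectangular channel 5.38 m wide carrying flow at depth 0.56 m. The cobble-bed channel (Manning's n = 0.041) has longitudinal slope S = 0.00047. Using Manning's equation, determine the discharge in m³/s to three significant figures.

0.954 m³/s

A = b·y = 5.38 × 0.56 = 3.013 m²
P = b + 2y = 5.38 + 2×0.56 = 6.500 m
R = A/P = 3.013/6.500 = 0.4635 m
Q = (1/n)·A·R^(2/3)·S^(1/2) = (1/0.041) × 3.013 × 0.4635^(2/3) × 0.00047^(1/2) = 0.9541 m³/s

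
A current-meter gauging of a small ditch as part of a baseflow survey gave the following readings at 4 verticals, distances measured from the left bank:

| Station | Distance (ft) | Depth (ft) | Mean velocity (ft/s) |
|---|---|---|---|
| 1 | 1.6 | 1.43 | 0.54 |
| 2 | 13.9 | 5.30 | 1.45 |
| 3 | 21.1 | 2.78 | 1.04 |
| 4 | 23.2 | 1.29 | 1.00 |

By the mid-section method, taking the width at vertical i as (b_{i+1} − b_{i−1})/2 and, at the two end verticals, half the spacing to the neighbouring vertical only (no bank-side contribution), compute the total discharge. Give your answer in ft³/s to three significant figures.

w_1 = (13.9 − 1.6)/2 = 6.15 ft; q_1 = 0.54 × 1.43 × 6.15 = 4.749 ft³/s
w_2 = (21.1 − 1.6)/2 = 9.75 ft; q_2 = 1.45 × 5.30 × 9.75 = 74.93 ft³/s
w_3 = (23.2 − 13.9)/2 = 4.65 ft; q_3 = 1.04 × 2.78 × 4.65 = 13.44 ft³/s
w_4 = (23.2 − 21.1)/2 = 1.05 ft; q_4 = 1.00 × 1.29 × 1.05 = 1.355 ft³/s
Q = Σ qᵢ = 94.48 ft³/s

94.5 ft³/s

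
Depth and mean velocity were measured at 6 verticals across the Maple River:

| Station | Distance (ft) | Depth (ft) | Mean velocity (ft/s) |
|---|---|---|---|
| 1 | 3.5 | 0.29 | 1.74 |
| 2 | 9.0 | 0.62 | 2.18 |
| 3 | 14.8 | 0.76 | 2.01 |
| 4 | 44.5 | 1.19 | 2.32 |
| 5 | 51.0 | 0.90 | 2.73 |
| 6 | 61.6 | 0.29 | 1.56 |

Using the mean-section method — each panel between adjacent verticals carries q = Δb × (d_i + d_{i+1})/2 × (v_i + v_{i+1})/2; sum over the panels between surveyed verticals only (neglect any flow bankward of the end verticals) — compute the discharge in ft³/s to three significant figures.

Panel 1-2: Δb = 5.5 ft, d̄ = (0.29+0.62)/2 = 0.455, v̄ = (1.74+2.18)/2 = 1.96 → q = 5.5×0.455×1.96 = 4.905 ft³/s
Panel 2-3: Δb = 5.8 ft, d̄ = (0.62+0.76)/2 = 0.69, v̄ = (2.18+2.01)/2 = 2.095 → q = 5.8×0.69×2.095 = 8.384 ft³/s
Panel 3-4: Δb = 29.7 ft, d̄ = (0.76+1.19)/2 = 0.975, v̄ = (2.01+2.32)/2 = 2.165 → q = 29.7×0.975×2.165 = 62.69 ft³/s
Panel 4-5: Δb = 6.5 ft, d̄ = (1.19+0.90)/2 = 1.045, v̄ = (2.32+2.73)/2 = 2.525 → q = 6.5×1.045×2.525 = 17.15 ft³/s
Panel 5-6: Δb = 10.6 ft, d̄ = (0.90+0.29)/2 = 0.595, v̄ = (2.73+1.56)/2 = 2.145 → q = 10.6×0.595×2.145 = 13.53 ft³/s
Q = Σ q = 106.7 ft³/s

107 ft³/s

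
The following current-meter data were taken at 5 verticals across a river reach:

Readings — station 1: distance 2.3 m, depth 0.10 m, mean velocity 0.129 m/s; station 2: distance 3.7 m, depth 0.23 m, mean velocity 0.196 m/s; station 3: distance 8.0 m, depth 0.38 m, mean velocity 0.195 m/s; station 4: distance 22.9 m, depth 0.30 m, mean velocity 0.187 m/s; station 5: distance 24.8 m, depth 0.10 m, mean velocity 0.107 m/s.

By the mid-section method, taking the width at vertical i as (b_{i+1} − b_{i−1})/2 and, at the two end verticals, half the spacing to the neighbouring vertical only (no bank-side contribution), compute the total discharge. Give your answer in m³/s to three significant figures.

w_1 = (3.7 − 2.3)/2 = 0.7 m; q_1 = 0.129 × 0.10 × 0.7 = 0.009030 m³/s
w_2 = (8.0 − 2.3)/2 = 2.85 m; q_2 = 0.196 × 0.23 × 2.85 = 0.1285 m³/s
w_3 = (22.9 − 3.7)/2 = 9.6 m; q_3 = 0.195 × 0.38 × 9.6 = 0.7114 m³/s
w_4 = (24.8 − 8.0)/2 = 8.4 m; q_4 = 0.187 × 0.30 × 8.4 = 0.4712 m³/s
w_5 = (24.8 − 22.9)/2 = 0.95 m; q_5 = 0.107 × 0.10 × 0.95 = 0.01017 m³/s
Q = Σ qᵢ = 1.330 m³/s

1.33 m³/s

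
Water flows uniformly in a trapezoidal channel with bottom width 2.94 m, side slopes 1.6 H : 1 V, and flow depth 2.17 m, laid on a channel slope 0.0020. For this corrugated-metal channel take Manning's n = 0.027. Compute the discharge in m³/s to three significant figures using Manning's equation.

A = (b + z·y)·y = (2.94 + 1.6×2.17)×2.17 = 13.91 m²
P = b + 2y√(1+z²) = 2.94 + 2×2.17×√(1+1.6²) = 11.13 m
R = A/P = 13.91/11.13 = 1.250 m
Q = (1/n)·A·R^(2/3)·S^(1/2) = (1/0.027) × 13.91 × 1.250^(2/3) × 0.0020^(1/2) = 26.75 m³/s

26.7 m³/s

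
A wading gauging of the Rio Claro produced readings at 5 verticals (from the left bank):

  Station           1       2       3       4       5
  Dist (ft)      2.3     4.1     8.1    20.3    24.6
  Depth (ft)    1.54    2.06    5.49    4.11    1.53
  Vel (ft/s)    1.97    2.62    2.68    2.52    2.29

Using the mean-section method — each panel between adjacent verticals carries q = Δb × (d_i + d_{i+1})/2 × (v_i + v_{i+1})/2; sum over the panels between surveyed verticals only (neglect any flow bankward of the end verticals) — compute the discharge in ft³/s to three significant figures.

229 ft³/s

Panel 1-2: Δb = 1.8 ft, d̄ = (1.54+2.06)/2 = 1.8, v̄ = (1.97+2.62)/2 = 2.295 → q = 1.8×1.8×2.295 = 7.436 ft³/s
Panel 2-3: Δb = 4 ft, d̄ = (2.06+5.49)/2 = 3.775, v̄ = (2.62+2.68)/2 = 2.65 → q = 4×3.775×2.65 = 40.02 ft³/s
Panel 3-4: Δb = 12.2 ft, d̄ = (5.49+4.11)/2 = 4.8, v̄ = (2.68+2.52)/2 = 2.6 → q = 12.2×4.8×2.6 = 152.3 ft³/s
Panel 4-5: Δb = 4.3 ft, d̄ = (4.11+1.53)/2 = 2.82, v̄ = (2.52+2.29)/2 = 2.405 → q = 4.3×2.82×2.405 = 29.16 ft³/s
Q = Σ q = 228.9 ft³/s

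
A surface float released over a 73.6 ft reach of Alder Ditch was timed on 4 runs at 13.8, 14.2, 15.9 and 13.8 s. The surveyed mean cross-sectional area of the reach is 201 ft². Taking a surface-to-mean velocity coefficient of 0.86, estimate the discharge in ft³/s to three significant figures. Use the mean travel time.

t̄ = (13.8 + 14.2 + 15.9 + 13.8) / 4 = 14.425 s
v_surface = L / t̄ = 73.6 / 14.425 = 5.102 ft/s
v_mean = 0.86 × 5.102 = 4.388 ft/s
Q = A × v_mean = 201 × 4.388 = 882.0 ft³/s

882 ft³/s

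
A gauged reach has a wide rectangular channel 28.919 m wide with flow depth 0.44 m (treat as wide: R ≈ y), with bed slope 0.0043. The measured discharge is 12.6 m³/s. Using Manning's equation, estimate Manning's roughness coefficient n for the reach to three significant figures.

0.0383

A = b·y = 28.919 × 0.44 = 12.72 m²
Wide channel: R ≈ y = 0.44 m
n = (1/Q)·A·R^(2/3)·S^(1/2) = (1/12.6) × 12.72 × 0.5785 × 0.06557 = 0.03831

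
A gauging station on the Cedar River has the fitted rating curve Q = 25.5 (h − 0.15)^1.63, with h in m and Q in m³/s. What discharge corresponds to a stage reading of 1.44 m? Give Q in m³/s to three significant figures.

38.6 m³/s

Q = 25.5 × (1.44 − 0.15)^1.63 = 25.5 × 1.29^1.63 = 38.62 m³/s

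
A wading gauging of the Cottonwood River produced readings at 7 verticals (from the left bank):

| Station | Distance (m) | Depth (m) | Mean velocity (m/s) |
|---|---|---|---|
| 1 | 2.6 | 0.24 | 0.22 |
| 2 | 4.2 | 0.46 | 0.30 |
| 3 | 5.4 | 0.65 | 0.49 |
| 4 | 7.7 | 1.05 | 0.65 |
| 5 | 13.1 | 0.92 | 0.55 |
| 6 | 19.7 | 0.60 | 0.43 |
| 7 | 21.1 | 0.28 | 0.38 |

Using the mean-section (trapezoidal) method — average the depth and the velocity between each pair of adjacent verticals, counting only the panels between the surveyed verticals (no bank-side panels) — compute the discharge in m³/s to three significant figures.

Panel 1-2: Δb = 1.6 m, d̄ = (0.24+0.46)/2 = 0.35, v̄ = (0.22+0.30)/2 = 0.26 → q = 1.6×0.35×0.26 = 0.1456 m³/s
Panel 2-3: Δb = 1.2 m, d̄ = (0.46+0.65)/2 = 0.555, v̄ = (0.30+0.49)/2 = 0.395 → q = 1.2×0.555×0.395 = 0.2631 m³/s
Panel 3-4: Δb = 2.3 m, d̄ = (0.65+1.05)/2 = 0.85, v̄ = (0.49+0.65)/2 = 0.57 → q = 2.3×0.85×0.57 = 1.114 m³/s
Panel 4-5: Δb = 5.4 m, d̄ = (1.05+0.92)/2 = 0.985, v̄ = (0.65+0.55)/2 = 0.6 → q = 5.4×0.985×0.6 = 3.191 m³/s
Panel 5-6: Δb = 6.6 m, d̄ = (0.92+0.60)/2 = 0.76, v̄ = (0.55+0.43)/2 = 0.49 → q = 6.6×0.76×0.49 = 2.458 m³/s
Panel 6-7: Δb = 1.4 m, d̄ = (0.60+0.28)/2 = 0.44, v̄ = (0.43+0.38)/2 = 0.405 → q = 1.4×0.44×0.405 = 0.2495 m³/s
Q = Σ q = 7.422 m³/s

7.42 m³/s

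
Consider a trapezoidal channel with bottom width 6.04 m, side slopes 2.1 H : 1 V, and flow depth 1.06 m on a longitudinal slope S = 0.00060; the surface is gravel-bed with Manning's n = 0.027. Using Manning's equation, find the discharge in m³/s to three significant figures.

6.84 m³/s

A = (b + z·y)·y = (6.04 + 2.1×1.06)×1.06 = 8.762 m²
P = b + 2y√(1+z²) = 6.04 + 2×1.06×√(1+2.1²) = 10.97 m
R = A/P = 8.762/10.97 = 0.7986 m
Q = (1/n)·A·R^(2/3)·S^(1/2) = (1/0.027) × 8.762 × 0.7986^(2/3) × 0.00060^(1/2) = 6.843 m³/s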